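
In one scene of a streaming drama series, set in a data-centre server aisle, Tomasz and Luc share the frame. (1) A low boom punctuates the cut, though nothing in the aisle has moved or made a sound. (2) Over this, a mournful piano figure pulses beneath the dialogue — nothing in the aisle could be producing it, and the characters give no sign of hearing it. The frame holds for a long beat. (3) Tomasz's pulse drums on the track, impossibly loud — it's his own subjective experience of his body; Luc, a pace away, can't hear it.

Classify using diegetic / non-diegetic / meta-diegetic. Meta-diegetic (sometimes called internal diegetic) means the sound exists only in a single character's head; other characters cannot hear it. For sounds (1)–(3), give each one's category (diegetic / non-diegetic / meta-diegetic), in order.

non-diegetic, non-diegetic, meta-diegetic

Sound (1): it's a sound-design accent with no in-world source; no one in the scene can hear it, so non-diegetic.
(2) nothing in the aisle produces it and the characters don't hear it — pure soundtrack → non-diegetic.
(3) is meta-diegetic: it's Tomasz's internal bodily sensation rendered as sound; only Tomasz 'hears' it.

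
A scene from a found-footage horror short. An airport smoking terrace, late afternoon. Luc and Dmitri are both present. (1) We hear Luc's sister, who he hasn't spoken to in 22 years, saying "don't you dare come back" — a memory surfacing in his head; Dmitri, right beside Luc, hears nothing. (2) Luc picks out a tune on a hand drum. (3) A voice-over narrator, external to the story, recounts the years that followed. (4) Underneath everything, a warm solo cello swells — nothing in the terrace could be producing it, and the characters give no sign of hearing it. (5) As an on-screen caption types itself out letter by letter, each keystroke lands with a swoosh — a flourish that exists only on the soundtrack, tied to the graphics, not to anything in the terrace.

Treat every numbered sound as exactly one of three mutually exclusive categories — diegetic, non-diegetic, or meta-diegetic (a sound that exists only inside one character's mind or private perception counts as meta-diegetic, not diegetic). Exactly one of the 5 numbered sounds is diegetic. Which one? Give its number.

2

(1) a remembered line, private to Luc — not present in the room, not audible to Dmitri → meta-diegetic.
(2) Luc is producing the music live, in the story world → diegetic.
(3) is non-diegetic: external voice-over — not a character, not heard by anyone in the scene.
(4) it has no source in the story world and no character can hear it — it's underscore → non-diegetic.
Sound (5): it accompanies on-screen graphics, not anything inside the story world, so non-diegetic.
Only (2) is diegetic.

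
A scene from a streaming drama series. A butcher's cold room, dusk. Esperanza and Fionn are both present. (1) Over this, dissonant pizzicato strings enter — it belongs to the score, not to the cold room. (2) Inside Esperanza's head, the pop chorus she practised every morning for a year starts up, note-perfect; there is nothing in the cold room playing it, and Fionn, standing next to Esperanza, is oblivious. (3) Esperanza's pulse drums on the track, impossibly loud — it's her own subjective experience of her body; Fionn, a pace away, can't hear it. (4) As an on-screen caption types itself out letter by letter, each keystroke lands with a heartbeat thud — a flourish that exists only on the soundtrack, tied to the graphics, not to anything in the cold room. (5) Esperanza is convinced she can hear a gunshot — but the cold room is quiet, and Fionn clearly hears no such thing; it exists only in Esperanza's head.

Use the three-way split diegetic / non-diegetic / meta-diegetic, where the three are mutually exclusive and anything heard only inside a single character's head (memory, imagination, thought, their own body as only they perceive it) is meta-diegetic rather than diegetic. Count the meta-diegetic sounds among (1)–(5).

3

(1) score with no on-screen or off-screen source; it exists for the audience alone → non-diegetic.
(2) is meta-diegetic: remembered music, private to Esperanza — Fionn is oblivious because it isn't in the room.
Sound (3): a subjective body sound — Esperanza's private perception, inaudible to Fionn, so meta-diegetic.
Sound (4): sound married to a title/caption — outside the diegesis by definition, so non-diegetic.
Sound (5): the sound is imagined by Esperanza; nothing in the story world is producing it and Fionn can't hear it, so meta-diegetic.
Meta-diegetic: (2), (3), (5) — that's 3.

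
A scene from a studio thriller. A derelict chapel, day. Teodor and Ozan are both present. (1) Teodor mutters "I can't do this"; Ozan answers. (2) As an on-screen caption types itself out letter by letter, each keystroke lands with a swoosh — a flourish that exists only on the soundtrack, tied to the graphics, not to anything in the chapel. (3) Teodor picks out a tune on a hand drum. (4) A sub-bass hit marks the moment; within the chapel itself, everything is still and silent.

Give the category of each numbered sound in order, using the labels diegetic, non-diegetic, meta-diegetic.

Sound (1): spoken by a character present in the story world, so diegetic.
Sound (2): it accompanies on-screen graphics, not anything inside the story world, so non-diegetic.
Sound (3): Teodor is producing the music live, in the story world, so diegetic.
(4) it's a sound-design accent with no in-world source; no one in the scene can hear it → non-diegetic.

diegetic, non-diegetic, diegetic, non-diegetic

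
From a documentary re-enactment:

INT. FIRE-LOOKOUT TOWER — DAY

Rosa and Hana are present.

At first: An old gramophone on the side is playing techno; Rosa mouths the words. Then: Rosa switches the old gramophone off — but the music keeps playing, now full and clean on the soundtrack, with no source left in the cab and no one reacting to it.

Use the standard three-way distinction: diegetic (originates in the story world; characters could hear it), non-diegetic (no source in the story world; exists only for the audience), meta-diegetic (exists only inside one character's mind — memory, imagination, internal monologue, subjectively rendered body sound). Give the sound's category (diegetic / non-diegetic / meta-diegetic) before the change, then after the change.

diegetic, non-diegetic

Before the change: an old gramophone is a real in-scene source and Rosa reacts to it → diegetic.
After the change: there is no longer any in-world source and no one can hear it — it has become underscore → non-diegetic.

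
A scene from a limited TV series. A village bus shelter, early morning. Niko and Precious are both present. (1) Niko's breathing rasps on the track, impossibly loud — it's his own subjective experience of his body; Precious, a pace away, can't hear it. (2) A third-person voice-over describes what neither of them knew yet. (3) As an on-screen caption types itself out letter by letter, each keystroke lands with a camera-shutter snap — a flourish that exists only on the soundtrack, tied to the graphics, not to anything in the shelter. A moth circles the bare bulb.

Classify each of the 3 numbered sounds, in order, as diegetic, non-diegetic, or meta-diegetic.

meta-diegetic, non-diegetic, non-diegetic

(1) is meta-diegetic: a subjective body sound — Niko's private perception, inaudible to Precious.
(2) is non-diegetic: commentary laid over the scene from outside the fiction.
Sound (3): sound married to a title/caption — outside the diegesis by definition, so non-diegetic.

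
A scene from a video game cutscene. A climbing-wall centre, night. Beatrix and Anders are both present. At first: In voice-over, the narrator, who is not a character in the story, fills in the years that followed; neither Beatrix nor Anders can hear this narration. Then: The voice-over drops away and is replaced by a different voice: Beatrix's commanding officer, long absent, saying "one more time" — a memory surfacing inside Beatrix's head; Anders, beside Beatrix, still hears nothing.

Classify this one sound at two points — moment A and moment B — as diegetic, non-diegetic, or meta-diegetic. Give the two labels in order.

non-diegetic, meta-diegetic

Moment A: the external narrator addresses only the audience — outside the story world → non-diegetic.
Moment B: the replacement voice is a memory inside Beatrix's mind specifically → meta-diegetic.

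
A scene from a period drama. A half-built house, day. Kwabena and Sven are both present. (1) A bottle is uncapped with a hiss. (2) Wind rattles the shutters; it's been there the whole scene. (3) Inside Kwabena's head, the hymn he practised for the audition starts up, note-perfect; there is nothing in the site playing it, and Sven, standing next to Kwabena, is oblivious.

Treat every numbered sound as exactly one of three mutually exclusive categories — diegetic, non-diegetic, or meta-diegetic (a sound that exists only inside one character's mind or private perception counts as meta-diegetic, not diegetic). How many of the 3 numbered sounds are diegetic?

2

Sound (1): the sound comes from a bottle physically present in the location, so diegetic.
Sound (2): ambient/room sound belonging to the story's physical space, so diegetic.
Sound (3): the music is a memory playing inside Kwabena's mind alone; no real-world source, Sven can't hear it, so meta-diegetic.
So 2 of the 3 are diegetic: (1), (2).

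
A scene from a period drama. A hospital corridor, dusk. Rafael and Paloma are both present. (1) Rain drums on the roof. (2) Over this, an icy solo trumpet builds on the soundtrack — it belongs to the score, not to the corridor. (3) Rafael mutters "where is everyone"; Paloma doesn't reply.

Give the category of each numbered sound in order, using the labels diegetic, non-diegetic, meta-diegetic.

diegetic, non-diegetic, diegetic

Sound (1): ambient/room sound belonging to the story's physical space, so diegetic.
(2) is non-diegetic: it has no source in the story world and no character can hear it — it's underscore.
(3) is diegetic: spoken by a character present in the story world.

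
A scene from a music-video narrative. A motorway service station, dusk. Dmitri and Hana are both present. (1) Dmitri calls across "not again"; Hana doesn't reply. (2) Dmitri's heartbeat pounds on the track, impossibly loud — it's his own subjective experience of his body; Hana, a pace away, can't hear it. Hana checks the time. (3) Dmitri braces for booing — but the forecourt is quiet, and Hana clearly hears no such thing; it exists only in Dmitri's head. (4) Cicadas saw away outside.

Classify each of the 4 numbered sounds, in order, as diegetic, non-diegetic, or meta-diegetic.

Sound (1): spoken by a character present in the story world, so diegetic.
(2) is meta-diegetic: point-of-audition from inside Dmitri's body; not a sound in the room.
(3) the sound is imagined by Dmitri; nothing in the story world is producing it and Hana can't hear it → meta-diegetic.
(4) it's the actual ambient sound of the location → diegetic.

diegetic, meta-diegetic, meta-diegetic, diegetic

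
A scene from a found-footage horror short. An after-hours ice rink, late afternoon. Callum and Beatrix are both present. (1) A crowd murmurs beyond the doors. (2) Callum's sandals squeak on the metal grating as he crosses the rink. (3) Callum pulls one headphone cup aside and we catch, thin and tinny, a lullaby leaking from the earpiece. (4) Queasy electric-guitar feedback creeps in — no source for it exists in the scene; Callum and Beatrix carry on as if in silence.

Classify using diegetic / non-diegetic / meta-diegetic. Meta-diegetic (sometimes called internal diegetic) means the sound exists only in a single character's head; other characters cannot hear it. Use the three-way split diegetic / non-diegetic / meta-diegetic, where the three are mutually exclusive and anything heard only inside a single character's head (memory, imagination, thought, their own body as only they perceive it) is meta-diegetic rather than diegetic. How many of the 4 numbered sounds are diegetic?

(1) it's the actual ambient sound of the location → diegetic.
Sound (2): Callum's footsteps are produced in the story world, so diegetic.
(3) the earpiece is a real device on Callum's head — source music → diegetic.
(4) is non-diegetic: nothing in the rink produces it and the characters don't hear it — pure soundtrack.
Diegetic: (1), (2), (3) — that's 3.

3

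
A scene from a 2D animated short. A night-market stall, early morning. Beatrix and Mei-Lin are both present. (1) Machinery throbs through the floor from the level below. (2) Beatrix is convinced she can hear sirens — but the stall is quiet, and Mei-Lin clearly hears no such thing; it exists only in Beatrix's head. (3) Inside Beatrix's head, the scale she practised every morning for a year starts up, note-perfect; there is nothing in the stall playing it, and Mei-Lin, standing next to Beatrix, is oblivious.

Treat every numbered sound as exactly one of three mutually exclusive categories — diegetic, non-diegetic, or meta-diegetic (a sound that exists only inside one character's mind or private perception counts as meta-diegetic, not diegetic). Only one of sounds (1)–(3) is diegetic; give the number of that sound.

(1) is diegetic: it's the actual ambient sound of the location.
(2) subjective to Beatrix: the stall is silent and Mei-Lin hears nothing → meta-diegetic.
(3) the music is a memory playing inside Beatrix's mind alone; no real-world source, Mei-Lin can't hear it → meta-diegetic.
Only (1) is diegetic.

1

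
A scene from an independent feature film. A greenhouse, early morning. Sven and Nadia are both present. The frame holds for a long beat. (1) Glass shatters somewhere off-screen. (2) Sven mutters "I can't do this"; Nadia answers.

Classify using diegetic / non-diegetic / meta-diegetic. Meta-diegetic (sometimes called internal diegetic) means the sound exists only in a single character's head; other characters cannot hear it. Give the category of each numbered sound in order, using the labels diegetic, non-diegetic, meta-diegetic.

(1) is diegetic: glass is a real object/event in the scene's world.
(2) spoken by a character present in the story world → diegetic.

diegetic, diegetic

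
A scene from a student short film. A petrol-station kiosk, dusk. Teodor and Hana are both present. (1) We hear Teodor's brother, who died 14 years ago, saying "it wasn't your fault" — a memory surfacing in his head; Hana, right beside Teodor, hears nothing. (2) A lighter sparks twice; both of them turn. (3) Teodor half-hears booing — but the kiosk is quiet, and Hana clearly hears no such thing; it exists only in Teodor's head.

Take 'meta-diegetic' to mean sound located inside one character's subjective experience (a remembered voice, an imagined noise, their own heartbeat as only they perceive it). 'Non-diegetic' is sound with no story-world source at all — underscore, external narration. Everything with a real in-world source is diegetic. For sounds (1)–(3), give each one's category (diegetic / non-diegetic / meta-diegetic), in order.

Sound (1): the voice is a memory playing only inside Teodor's mind; Hana can't hear it, so meta-diegetic.
Sound (2): the sound comes from a lighter physically present in the location, so diegetic.
Sound (3): the sound is imagined by Teodor; nothing in the story world is producing it and Hana can't hear it, so meta-diegetic.

meta-diegetic, diegetic, meta-diegetic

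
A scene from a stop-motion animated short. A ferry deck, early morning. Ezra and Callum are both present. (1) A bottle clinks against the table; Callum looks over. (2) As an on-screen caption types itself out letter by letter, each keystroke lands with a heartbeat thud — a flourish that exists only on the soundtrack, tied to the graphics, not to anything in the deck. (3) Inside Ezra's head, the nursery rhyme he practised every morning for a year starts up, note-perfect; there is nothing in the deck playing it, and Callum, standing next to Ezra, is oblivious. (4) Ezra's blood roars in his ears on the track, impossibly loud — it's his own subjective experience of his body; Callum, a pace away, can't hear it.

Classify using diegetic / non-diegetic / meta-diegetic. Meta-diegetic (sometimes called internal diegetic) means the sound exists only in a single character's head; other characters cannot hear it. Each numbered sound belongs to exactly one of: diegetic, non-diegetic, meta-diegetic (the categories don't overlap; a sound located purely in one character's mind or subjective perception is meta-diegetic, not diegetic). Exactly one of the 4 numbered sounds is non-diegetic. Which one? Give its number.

(1) is diegetic: an in-world source (a bottle); characters could hear it.
Sound (2): sound married to a title/caption — outside the diegesis by definition, so non-diegetic.
(3) remembered music, private to Ezra — Callum is oblivious because it isn't in the room → meta-diegetic.
(4) point-of-audition from inside Ezra's body; not a sound in the room → meta-diegetic.
Only (2) is non-diegetic.

2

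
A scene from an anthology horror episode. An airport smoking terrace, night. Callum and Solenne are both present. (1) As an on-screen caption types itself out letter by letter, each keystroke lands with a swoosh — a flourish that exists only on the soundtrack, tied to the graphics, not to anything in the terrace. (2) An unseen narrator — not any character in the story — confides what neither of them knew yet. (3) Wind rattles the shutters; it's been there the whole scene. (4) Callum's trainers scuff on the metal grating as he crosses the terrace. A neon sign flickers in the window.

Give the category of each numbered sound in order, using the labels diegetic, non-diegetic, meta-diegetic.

(1) is non-diegetic: it accompanies on-screen graphics, not anything inside the story world.
(2) is non-diegetic: external voice-over — not a character, not heard by anyone in the scene.
(3) ambient/room sound belonging to the story's physical space → diegetic.
(4) is diegetic: it's the physical sound of Callum moving in the space.

non-diegetic, non-diegetic, diegetic, diegetic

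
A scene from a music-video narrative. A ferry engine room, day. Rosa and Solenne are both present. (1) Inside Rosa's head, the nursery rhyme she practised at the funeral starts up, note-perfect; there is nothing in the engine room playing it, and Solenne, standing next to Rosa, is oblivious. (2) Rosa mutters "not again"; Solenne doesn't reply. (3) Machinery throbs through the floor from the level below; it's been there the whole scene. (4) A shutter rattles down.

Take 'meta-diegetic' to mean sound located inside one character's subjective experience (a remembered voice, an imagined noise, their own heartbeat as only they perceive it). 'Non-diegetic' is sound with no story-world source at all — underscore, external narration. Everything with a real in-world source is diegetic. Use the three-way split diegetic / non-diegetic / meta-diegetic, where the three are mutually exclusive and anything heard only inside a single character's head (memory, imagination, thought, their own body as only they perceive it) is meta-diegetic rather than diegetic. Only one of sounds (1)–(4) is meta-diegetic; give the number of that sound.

Sound (1): the music is a memory playing inside Rosa's mind alone; no real-world source, Solenne can't hear it, so meta-diegetic.
(2) spoken by a character present in the story world → diegetic.
Sound (3): it's the actual ambient sound of the location, so diegetic.
Sound (4): a shutter is a real object/event in the scene's world, so diegetic.
Only (1) is meta-diegetic.

1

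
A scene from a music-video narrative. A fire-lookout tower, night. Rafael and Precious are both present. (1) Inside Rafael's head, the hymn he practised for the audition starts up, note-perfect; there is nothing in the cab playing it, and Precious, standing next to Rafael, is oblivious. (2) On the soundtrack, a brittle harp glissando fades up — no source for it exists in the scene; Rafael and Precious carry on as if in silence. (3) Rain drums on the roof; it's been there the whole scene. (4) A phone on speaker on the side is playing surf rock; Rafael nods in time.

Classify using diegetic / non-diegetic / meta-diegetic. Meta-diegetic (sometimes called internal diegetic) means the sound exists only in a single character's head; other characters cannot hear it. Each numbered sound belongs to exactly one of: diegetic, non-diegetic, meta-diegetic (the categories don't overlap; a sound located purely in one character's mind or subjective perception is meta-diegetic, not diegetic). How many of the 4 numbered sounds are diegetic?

(1) remembered music, private to Rafael — Precious is oblivious because it isn't in the room → meta-diegetic.
(2) is non-diegetic: it has no source in the story world and no character can hear it — it's underscore.
(3) is diegetic: rain is part of the location's real environment.
(4) source music from a phone on speaker, which exists in the story world → diegetic.
So 2 of the 4 are diegetic: (3), (4).

2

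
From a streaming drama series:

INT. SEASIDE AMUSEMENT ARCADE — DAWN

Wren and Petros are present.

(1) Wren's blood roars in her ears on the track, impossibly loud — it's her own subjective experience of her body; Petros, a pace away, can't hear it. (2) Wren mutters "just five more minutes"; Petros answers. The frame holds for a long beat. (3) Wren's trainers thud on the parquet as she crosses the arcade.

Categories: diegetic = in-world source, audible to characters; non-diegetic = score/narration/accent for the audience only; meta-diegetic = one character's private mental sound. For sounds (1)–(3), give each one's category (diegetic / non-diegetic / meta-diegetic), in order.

(1) is meta-diegetic: a subjective body sound — Wren's private perception, inaudible to Petros.
(2) is diegetic: spoken by a character present in the story world.
(3) is diegetic: a character's body making contact with the set — an in-world sound.

meta-diegetic, diegetic, diegetic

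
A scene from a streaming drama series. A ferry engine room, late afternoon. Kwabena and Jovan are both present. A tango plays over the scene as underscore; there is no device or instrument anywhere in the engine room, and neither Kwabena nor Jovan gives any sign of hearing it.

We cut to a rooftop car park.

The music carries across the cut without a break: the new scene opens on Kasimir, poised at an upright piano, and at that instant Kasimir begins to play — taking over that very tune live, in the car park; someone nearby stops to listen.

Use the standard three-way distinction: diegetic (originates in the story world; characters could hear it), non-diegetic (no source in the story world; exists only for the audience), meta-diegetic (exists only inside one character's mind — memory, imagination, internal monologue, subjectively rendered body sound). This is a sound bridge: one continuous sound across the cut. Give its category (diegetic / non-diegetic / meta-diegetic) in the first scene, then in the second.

non-diegetic, diegetic

Scene one: there's no in-world source anywhere and no character hears it — underscore for the audience only → non-diegetic.
Scene two: from the moment Kasimir starts playing, the tune is being performed on an upright piano inside the story world and another character hears it → diegetic.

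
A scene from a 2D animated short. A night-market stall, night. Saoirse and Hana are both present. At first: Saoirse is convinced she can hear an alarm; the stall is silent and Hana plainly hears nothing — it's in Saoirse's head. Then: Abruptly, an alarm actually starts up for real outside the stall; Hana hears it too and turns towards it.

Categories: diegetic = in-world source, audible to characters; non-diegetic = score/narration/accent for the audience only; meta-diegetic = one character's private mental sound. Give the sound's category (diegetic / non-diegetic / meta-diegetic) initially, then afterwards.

Initially: only Saoirse 'hears' it — imagined, in her mind → meta-diegetic.
Afterwards: now there's a real external source and Hana hears it too — in the story world → diegetic.

meta-diegetic, diegetic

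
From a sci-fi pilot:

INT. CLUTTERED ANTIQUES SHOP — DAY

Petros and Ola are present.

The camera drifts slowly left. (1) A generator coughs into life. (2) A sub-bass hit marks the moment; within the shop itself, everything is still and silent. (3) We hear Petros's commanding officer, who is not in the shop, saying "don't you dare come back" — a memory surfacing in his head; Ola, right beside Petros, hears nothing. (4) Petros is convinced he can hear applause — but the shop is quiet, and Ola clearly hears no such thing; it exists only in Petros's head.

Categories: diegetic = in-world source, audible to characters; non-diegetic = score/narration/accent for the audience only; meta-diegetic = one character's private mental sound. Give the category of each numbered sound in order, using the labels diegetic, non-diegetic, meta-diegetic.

(1) a generator is a real object/event in the scene's world → diegetic.
(2) is non-diegetic: it's a sound-design accent with no in-world source; no one in the scene can hear it.
(3) a remembered line, private to Petros — not present in the room, not audible to Ola → meta-diegetic.
Sound (4): subjective to Petros: the shop is silent and Ola hears nothing, so meta-diegetic.

diegetic, non-diegetic, meta-diegetic, meta-diegetic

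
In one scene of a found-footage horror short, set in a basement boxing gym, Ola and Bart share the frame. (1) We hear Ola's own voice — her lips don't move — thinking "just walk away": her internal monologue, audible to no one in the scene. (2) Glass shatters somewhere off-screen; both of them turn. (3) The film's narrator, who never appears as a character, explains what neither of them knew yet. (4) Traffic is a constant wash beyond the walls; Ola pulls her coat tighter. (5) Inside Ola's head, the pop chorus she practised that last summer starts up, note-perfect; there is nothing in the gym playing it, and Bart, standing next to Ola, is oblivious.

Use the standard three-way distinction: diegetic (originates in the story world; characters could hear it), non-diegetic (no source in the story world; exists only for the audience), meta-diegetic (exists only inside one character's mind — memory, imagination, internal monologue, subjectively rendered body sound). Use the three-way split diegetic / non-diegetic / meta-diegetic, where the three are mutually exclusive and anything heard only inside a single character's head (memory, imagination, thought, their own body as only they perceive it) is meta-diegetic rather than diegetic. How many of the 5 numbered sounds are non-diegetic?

1

Sound (1): Ola's thought-voice: a private mental sound no other character can hear, so meta-diegetic.
Sound (2): glass is a real object/event in the scene's world, so diegetic.
(3) is non-diegetic: the narrator exists outside the story world, addressing only the audience.
(4) traffic is part of the location's real environment → diegetic.
(5) remembered music, private to Ola — Bart is oblivious because it isn't in the room → meta-diegetic.
So 1 of the 5 is non-diegetic: (3).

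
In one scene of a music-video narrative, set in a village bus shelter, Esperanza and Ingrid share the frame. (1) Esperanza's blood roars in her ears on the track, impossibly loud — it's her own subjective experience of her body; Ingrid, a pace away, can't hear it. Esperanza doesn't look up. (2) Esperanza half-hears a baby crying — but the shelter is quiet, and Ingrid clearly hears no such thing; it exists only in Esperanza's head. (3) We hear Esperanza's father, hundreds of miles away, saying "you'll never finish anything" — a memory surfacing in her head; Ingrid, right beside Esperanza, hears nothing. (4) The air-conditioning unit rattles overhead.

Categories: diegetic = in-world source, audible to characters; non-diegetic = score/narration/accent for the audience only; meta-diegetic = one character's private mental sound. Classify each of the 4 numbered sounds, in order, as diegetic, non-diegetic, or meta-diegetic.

meta-diegetic, meta-diegetic, meta-diegetic, diegetic

(1) is meta-diegetic: point-of-audition from inside Esperanza's body; not a sound in the room.
(2) subjective to Esperanza: the shelter is silent and Ingrid hears nothing → meta-diegetic.
(3) a remembered line, private to Esperanza — not present in the room, not audible to Ingrid → meta-diegetic.
Sound (4): the air-conditioning unit is part of the location's real environment, so diegetic.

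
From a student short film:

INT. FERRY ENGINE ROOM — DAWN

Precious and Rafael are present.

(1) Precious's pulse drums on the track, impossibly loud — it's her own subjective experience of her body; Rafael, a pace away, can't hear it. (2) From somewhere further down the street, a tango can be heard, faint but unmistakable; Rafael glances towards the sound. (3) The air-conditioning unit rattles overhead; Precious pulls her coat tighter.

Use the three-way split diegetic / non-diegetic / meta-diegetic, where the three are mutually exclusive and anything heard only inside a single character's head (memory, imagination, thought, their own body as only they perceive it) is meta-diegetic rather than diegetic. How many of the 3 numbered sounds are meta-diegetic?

1

Sound (1): point-of-audition from inside Precious's body; not a sound in the room, so meta-diegetic.
(2) is diegetic: off-screen diegetic: the source is out of frame but still in the story's space.
(3) ambient/room sound belonging to the story's physical space → diegetic.
Meta-diegetic: (1) — that's 1.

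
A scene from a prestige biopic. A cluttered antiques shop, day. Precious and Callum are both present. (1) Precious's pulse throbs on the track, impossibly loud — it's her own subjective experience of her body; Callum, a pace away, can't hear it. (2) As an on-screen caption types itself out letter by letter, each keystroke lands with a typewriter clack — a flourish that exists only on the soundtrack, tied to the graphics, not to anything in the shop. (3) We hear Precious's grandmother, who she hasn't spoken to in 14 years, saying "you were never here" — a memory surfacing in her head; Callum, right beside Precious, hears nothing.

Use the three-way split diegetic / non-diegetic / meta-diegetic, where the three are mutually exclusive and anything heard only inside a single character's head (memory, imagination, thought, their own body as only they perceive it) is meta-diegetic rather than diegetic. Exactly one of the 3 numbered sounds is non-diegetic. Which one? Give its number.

(1) it's Precious's internal bodily sensation rendered as sound; only Precious 'hears' it → meta-diegetic.
(2) the caption isn't part of the story world, so neither is the sound tied to it → non-diegetic.
(3) the voice is a memory playing only inside Precious's mind; Callum can't hear it → meta-diegetic.
Only (2) is non-diegetic.

2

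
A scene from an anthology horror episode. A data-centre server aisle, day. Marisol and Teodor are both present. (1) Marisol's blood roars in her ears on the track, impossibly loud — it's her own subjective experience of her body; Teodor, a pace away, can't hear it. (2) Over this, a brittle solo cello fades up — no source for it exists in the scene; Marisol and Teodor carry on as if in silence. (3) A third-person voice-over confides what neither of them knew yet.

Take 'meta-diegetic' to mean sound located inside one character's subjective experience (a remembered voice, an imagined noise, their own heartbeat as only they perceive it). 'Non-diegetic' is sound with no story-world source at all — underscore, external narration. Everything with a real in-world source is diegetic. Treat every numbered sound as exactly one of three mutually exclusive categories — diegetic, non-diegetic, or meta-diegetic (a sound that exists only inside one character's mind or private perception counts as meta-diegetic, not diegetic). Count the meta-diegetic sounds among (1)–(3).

Sound (1): point-of-audition from inside Marisol's body; not a sound in the room, so meta-diegetic.
(2) it has no source in the story world and no character can hear it — it's underscore → non-diegetic.
Sound (3): the narrator exists outside the story world, addressing only the audience, so non-diegetic.
So 1 of the 3 is meta-diegetic: (1).

1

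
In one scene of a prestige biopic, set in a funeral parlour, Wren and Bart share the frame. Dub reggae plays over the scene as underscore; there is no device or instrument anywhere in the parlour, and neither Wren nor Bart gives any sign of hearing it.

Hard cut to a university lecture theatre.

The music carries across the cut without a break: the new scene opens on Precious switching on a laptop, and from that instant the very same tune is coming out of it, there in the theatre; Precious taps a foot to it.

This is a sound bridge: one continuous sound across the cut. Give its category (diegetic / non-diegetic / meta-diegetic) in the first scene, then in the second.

non-diegetic, diegetic

Scene one: there's no in-world source anywhere and no character hears it — underscore for the audience only → non-diegetic.
Scene two: once Precious turns on a laptop, the music has a real source in the story world and Precious reacts to it → diegetic.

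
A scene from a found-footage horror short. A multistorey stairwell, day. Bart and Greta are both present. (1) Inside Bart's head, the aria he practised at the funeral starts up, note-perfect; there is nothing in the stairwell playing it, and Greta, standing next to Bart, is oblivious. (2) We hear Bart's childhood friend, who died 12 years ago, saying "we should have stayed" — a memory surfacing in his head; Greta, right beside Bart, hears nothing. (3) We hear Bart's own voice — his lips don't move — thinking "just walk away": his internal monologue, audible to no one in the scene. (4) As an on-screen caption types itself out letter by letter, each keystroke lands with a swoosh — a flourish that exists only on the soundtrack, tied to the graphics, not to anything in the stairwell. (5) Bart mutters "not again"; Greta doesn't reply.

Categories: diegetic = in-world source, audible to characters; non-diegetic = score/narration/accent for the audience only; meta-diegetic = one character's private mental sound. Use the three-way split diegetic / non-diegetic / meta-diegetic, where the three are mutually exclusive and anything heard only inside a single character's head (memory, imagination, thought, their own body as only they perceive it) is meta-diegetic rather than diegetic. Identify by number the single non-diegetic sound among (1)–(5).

4

(1) the music is a memory playing inside Bart's mind alone; no real-world source, Greta can't hear it → meta-diegetic.
(2) a remembered line, private to Bart — not present in the room, not audible to Greta → meta-diegetic.
(3) internal monologue — inside Bart's mind, not spoken into the scene → meta-diegetic.
(4) the caption isn't part of the story world, so neither is the sound tied to it → non-diegetic.
(5) is diegetic: on-screen dialogue — Bart speaks and Greta is there to hear.
Only (4) is non-diegetic.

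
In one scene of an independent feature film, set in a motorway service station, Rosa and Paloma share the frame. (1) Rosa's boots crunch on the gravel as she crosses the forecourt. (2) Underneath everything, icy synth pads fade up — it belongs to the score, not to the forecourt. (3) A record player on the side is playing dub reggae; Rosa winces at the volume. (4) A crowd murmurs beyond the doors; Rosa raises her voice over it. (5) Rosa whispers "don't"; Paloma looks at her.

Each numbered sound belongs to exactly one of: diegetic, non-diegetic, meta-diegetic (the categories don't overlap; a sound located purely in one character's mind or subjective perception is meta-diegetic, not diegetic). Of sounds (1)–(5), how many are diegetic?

Sound (1): it's the physical sound of Rosa moving in the space, so diegetic.
(2) nothing in the forecourt produces it and the characters don't hear it — pure soundtrack → non-diegetic.
Sound (3): source music from a record player, which exists in the story world, so diegetic.
(4) is diegetic: a crowd is part of the location's real environment.
(5) is diegetic: on-screen dialogue — Rosa speaks and Paloma is there to hear.
So 4 of the 5 are diegetic: (1), (3), (4), (5).

4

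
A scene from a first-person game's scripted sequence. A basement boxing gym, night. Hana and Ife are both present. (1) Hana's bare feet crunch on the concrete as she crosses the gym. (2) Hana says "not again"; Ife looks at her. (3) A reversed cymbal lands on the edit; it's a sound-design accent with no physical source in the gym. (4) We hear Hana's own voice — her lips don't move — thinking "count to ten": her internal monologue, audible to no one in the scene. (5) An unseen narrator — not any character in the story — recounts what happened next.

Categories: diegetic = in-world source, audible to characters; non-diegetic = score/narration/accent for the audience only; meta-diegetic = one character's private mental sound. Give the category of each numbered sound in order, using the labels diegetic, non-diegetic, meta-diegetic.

diegetic, diegetic, non-diegetic, meta-diegetic, non-diegetic

(1) it's the physical sound of Hana moving in the space → diegetic.
Sound (2): on-screen dialogue — Hana speaks and Ife is there to hear, so diegetic.
(3) nothing in the scene produces it; it's an accent added for the audience → non-diegetic.
(4) internal monologue — inside Hana's mind, not spoken into the scene → meta-diegetic.
(5) external voice-over — not a character, not heard by anyone in the scene → non-diegetic.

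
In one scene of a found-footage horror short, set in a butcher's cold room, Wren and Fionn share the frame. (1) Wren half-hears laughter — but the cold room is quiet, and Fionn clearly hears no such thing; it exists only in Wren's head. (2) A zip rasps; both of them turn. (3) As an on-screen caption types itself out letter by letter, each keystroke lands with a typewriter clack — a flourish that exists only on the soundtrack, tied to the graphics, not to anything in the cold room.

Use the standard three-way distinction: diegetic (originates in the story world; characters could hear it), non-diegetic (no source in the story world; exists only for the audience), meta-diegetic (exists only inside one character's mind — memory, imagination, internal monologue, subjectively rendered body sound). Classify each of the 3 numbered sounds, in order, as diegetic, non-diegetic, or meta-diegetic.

meta-diegetic, diegetic, non-diegetic

(1) the sound is imagined by Wren; nothing in the story world is producing it and Fionn can't hear it → meta-diegetic.
(2) is diegetic: an in-world source (a zip); characters could hear it.
(3) it accompanies on-screen graphics, not anything inside the story world → non-diegetic.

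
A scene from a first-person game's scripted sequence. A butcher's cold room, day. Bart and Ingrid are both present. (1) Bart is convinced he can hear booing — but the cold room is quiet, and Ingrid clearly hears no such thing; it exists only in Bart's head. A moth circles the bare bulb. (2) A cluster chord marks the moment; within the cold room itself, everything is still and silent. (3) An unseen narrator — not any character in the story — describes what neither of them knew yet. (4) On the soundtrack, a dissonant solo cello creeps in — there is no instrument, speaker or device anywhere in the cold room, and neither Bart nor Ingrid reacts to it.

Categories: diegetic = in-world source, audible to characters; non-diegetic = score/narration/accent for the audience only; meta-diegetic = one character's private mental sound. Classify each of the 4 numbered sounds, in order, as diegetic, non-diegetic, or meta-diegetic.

(1) is meta-diegetic: Bart alone 'hears' it — an imagined sound, not present in the space.
(2) nothing in the scene produces it; it's an accent added for the audience → non-diegetic.
Sound (3): commentary laid over the scene from outside the fiction, so non-diegetic.
Sound (4): it has no source in the story world and no character can hear it — it's underscore, so non-diegetic.

meta-diegetic, non-diegetic, non-diegetic, non-diegetic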